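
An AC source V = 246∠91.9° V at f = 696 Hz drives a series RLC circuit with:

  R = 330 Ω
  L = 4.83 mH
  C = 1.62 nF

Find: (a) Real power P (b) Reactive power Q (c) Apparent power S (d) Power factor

Step 1 — Angular frequency: ω = 2π·f = 2π·696 = 4373 rad/s.
Step 2 — Component impedances:
  R: Z = R = 330 Ω
  L: Z = jωL = j·4373·0.00483 = 0 + j21.12 Ω
  C: Z = 1/(jωC) = -j/(ω·C) = 0 - j1.412e+05 Ω
Step 3 — Series combination: Z_total = R + L + C = 330 - j1.411e+05 Ω = 1.411e+05∠-89.9° Ω.
Step 4 — Source phasor: V = 246∠91.9° V = -8.156 + j245.9 V.
Step 5 — Current: I = V / Z = -0.001742 - j5.372e-05 A = 0.001743∠-178.2° A.
Step 6 — Complex power: S = V·I* = 0.001003 - j0.4288 VA.
Step 7 — Real power: P = Re(S) = 0.001003 W.
Step 8 — Reactive power: Q = Im(S) = -0.4288 VAR.
Step 9 — Apparent power: |S| = 0.4288 VA.
Step 10 — Power factor: PF = P/|S| = 0.002338 (leading).

(a) P = 0.001003 W  (b) Q = -0.4288 VAR  (c) S = 0.4288 VA  (d) PF = 0.002338 (leading)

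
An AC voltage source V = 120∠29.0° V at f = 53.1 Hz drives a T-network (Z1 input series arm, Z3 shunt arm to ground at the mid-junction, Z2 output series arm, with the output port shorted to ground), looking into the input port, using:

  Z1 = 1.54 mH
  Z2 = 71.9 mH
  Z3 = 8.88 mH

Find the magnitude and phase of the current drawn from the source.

Step 1 — Angular frequency: ω = 2π·f = 2π·53.1 = 333.6 rad/s.
Step 2 — Component impedances:
  Z1: Z = jωL = j·333.6·0.00154 = 0 + j0.5138 Ω
  Z2: Z = jωL = j·333.6·0.0719 = 0 + j23.99 Ω
  Z3: Z = jωL = j·333.6·0.00888 = 0 + j2.963 Ω
Step 3 — With the output port shorted to ground, the output series arm Z2 runs from the junction to ground; the shunt arm Z3 also runs from the junction to ground. They appear in parallel: Z3 || Z2 = 0 + j2.637 Ω.
Step 4 — Series with input arm Z1: Z_in = Z1 + (Z3 || Z2) = 0 + j3.151 Ω = 3.151∠90.0° Ω.
Step 5 — Source phasor: V = 120∠29.0° V = 105 + j58.18 V.
Step 6 — Ohm's law: I = V / Z_total = (105 + j58.18) / (0 + j3.151) = 18.46 - j33.31 A.
Step 7 — Convert to polar: |I| = 38.09 A, ∠I = -61.0°.

I = 38.09∠-61.0° A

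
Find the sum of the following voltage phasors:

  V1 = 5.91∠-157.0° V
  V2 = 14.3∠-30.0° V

Step 1 — Convert each phasor to rectangular form:
  V1 = 5.91·(cos(-157.0°) + j·sin(-157.0°)) = -5.44 - j2.309 V
  V2 = 14.3·(cos(-30.0°) + j·sin(-30.0°)) = 12.38 - j7.15 V
Step 2 — Sum components: V_total = 6.944 - j9.459 V.
Step 3 — Convert to polar: |V_total| = 11.73 V, ∠V_total = -53.7°.

V_total = 11.73∠-53.7° V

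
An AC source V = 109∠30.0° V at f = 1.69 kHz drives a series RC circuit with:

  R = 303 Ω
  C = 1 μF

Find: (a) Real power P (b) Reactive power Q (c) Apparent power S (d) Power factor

Step 1 — Angular frequency: ω = 2π·f = 2π·1690 = 1.062e+04 rad/s.
Step 2 — Component impedances:
  R: Z = R = 303 Ω
  C: Z = 1/(jωC) = -j/(ω·C) = 0 - j94.17 Ω
Step 3 — Series combination: Z_total = R + C = 303 - j94.17 Ω = 317.3∠-17.3° Ω.
Step 4 — Source phasor: V = 109∠30.0° V = 94.4 + j54.5 V.
Step 5 — Current: I = V / Z = 0.2331 + j0.2523 A = 0.3435∠47.3° A.
Step 6 — Complex power: S = V·I* = 35.76 - j11.11 VA.
Step 7 — Real power: P = Re(S) = 35.76 W.
Step 8 — Reactive power: Q = Im(S) = -11.11 VAR.
Step 9 — Apparent power: |S| = 37.44 VA.
Step 10 — Power factor: PF = P/|S| = 0.9549 (leading).

(a) P = 35.76 W  (b) Q = -11.11 VAR  (c) S = 37.44 VA  (d) PF = 0.9549 (leading)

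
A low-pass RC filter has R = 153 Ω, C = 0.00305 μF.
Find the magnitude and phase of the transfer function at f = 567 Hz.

Step 1 — Angular frequency: ω = 2π·567 = 3563 rad/s.
Step 2 — Transfer function: H(jω) = 1/(1 + jωRC).
Step 3 — Denominator: 1 + jωRC = 1 + j·3563·153·3.05e-09 = 1 + j0.001662.
Step 4 — H = 1 - j0.001662.
Step 5 — Magnitude: |H| = 1 (-0.0 dB); phase: φ = -0.1°.

|H| = 1 (-0.0 dB), φ = -0.1°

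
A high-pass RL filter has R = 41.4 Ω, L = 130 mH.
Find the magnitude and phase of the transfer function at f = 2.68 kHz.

Step 1 — Angular frequency: ω = 2π·2680 = 1.684e+04 rad/s.
Step 2 — Transfer function: H(jω) = jωL/(R + jωL).
Step 3 — Numerator jωL = j·2189; denominator R + jωL = 41.4 + j2189.
Step 4 — H = 0.9996 + j0.01891.
Step 5 — Magnitude: |H| = 0.9998 (-0.0 dB); phase: φ = 1.1°.

|H| = 0.9998 (-0.0 dB), φ = 1.1°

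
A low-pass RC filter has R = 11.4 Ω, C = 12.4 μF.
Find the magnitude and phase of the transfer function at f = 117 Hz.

Step 1 — Angular frequency: ω = 2π·117 = 735.1 rad/s.
Step 2 — Transfer function: H(jω) = 1/(1 + jωRC).
Step 3 — Denominator: 1 + jωRC = 1 + j·735.1·11.4·1.24e-05 = 1 + j0.1039.
Step 4 — H = 0.9893 - j0.1028.
Step 5 — Magnitude: |H| = 0.9946 (-0.0 dB); phase: φ = -5.9°.

|H| = 0.9946 (-0.0 dB), φ = -5.9°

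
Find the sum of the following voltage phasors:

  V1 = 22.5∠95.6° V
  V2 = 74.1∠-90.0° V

Step 1 — Convert each phasor to rectangular form:
  V1 = 22.5·(cos(95.6°) + j·sin(95.6°)) = -2.196 + j22.39 V
  V2 = 74.1·(cos(-90.0°) + j·sin(-90.0°)) = 0 - j74.1 V
Step 2 — Sum components: V_total = -2.196 - j51.71 V.
Step 3 — Convert to polar: |V_total| = 51.75 V, ∠V_total = -92.4°.

V_total = 51.75∠-92.4° V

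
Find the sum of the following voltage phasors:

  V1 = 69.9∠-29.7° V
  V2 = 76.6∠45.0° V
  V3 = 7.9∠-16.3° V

Step 1 — Convert each phasor to rectangular form:
  V1 = 69.9·(cos(-29.7°) + j·sin(-29.7°)) = 60.72 - j34.63 V
  V2 = 76.6·(cos(45.0°) + j·sin(45.0°)) = 54.16 + j54.16 V
  V3 = 7.9·(cos(-16.3°) + j·sin(-16.3°)) = 7.582 - j2.217 V
Step 2 — Sum components: V_total = 122.5 + j17.31 V.
Step 3 — Convert to polar: |V_total| = 123.7 V, ∠V_total = 8.0°.

V_total = 123.7∠8.0° V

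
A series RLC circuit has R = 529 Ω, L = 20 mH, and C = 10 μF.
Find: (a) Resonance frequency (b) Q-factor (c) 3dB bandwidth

Step 1 — Resonance: ω₀ = 1/√(LC) = 1/√(0.02·1e-05) = 2236 rad/s.
Step 2 — f₀ = ω₀/(2π) = 355.9 Hz.
Step 3 — Series Q: Q = ω₀L/R = 2236·0.02/529 = 0.08454.
Step 4 — Bandwidth: Δω = ω₀/Q = 2.645e+04 rad/s; BW = Δω/(2π) = 4210 Hz.

(a) f₀ = 355.9 Hz  (b) Q = 0.08454  (c) BW = 4210 Hz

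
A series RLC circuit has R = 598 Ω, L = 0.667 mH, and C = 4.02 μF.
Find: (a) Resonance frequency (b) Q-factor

Step 1 — Resonance condition Im(Z)=0 gives ω₀ = 1/√(LC).
Step 2 — ω₀ = 1/√(0.000667·4.02e-06) = 1.931e+04 rad/s.
Step 3 — f₀ = ω₀/(2π) = 3074 Hz.
Step 4 — Series Q: Q = ω₀L/R = 1.931e+04·0.000667/598 = 0.02154.

(a) f₀ = 3074 Hz  (b) Q = 0.02154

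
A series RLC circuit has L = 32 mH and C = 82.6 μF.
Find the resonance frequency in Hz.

Step 1 — Resonance condition Im(Z)=0 gives ω₀ = 1/√(LC).
Step 2 — ω₀ = 1/√(0.032·8.26e-05) = 615.1 rad/s.
Step 3 — f₀ = ω₀/(2π) = 97.89 Hz.

f₀ = 97.89 Hz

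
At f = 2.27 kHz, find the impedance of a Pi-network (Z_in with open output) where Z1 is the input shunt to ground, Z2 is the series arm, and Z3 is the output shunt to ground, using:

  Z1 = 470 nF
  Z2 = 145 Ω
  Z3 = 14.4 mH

Step 1 — Angular frequency: ω = 2π·f = 2π·2270 = 1.426e+04 rad/s.
Step 2 — Component impedances:
  Z1: Z = 1/(jωC) = -j/(ω·C) = 0 - j149.2 Ω
  Z2: Z = R = 145 Ω
  Z3: Z = jωL = j·1.426e+04·0.0144 = 0 + j205.4 Ω
Step 3 — With open output, the series arm Z2 and the output shunt Z3 appear in series to ground: Z2 + Z3 = 145 + j205.4 Ω.
Step 4 — Parallel with input shunt Z1: Z_in = Z1 || (Z2 + Z3) = 133.4 - j200.9 Ω = 241.2∠-56.4° Ω.

Z = 133.4 - j200.9 Ω = 241.2∠-56.4° Ω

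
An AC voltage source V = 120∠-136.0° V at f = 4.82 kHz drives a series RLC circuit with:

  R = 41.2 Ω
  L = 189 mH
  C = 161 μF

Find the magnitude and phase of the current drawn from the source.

Step 1 — Angular frequency: ω = 2π·f = 2π·4820 = 3.028e+04 rad/s.
Step 2 — Component impedances:
  R: Z = R = 41.2 Ω
  L: Z = jωL = j·3.028e+04·0.189 = 0 + j5724 Ω
  C: Z = 1/(jωC) = -j/(ω·C) = 0 - j0.2051 Ω
Step 3 — Series combination: Z_total = R + L + C = 41.2 + j5724 Ω = 5724∠89.6° Ω.
Step 4 — Source phasor: V = 120∠-136.0° V = -86.32 - j83.36 V.
Step 5 — Ohm's law: I = V / Z_total = (-86.32 - j83.36) / (41.2 + j5724) = -0.01467 + j0.01498 A.
Step 6 — Convert to polar: |I| = 0.02097 A, ∠I = 134.4°.

I = 0.02097∠134.4° A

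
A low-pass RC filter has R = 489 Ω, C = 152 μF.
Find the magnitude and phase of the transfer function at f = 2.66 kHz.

Step 1 — Angular frequency: ω = 2π·2660 = 1.671e+04 rad/s.
Step 2 — Transfer function: H(jω) = 1/(1 + jωRC).
Step 3 — Denominator: 1 + jωRC = 1 + j·1.671e+04·489·0.000152 = 1 + j1242.
Step 4 — H = 6.48e-07 - j0.000805.
Step 5 — Magnitude: |H| = 0.000805 (-61.9 dB); phase: φ = -90.0°.

|H| = 0.000805 (-61.9 dB), φ = -90.0°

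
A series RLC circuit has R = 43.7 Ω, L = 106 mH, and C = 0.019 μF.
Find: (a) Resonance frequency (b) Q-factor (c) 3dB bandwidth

Step 1 — Resonance: ω₀ = 1/√(LC) = 1/√(0.106·1.9e-08) = 2.228e+04 rad/s.
Step 2 — f₀ = ω₀/(2π) = 3546 Hz.
Step 3 — Series Q: Q = ω₀L/R = 2.228e+04·0.106/43.7 = 54.05.
Step 4 — Bandwidth: Δω = ω₀/Q = 412.3 rad/s; BW = Δω/(2π) = 65.61 Hz.

(a) f₀ = 3546 Hz  (b) Q = 54.05  (c) BW = 65.61 Hz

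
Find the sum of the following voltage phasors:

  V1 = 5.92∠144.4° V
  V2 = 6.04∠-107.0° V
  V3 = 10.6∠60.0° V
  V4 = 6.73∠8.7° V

Step 1 — Convert each phasor to rectangular form:
  V1 = 5.92·(cos(144.4°) + j·sin(144.4°)) = -4.814 + j3.446 V
  V2 = 6.04·(cos(-107.0°) + j·sin(-107.0°)) = -1.766 - j5.776 V
  V3 = 10.6·(cos(60.0°) + j·sin(60.0°)) = 5.3 + j9.18 V
  V4 = 6.73·(cos(8.7°) + j·sin(8.7°)) = 6.653 + j1.018 V
Step 2 — Sum components: V_total = 5.373 + j7.868 V.
Step 3 — Convert to polar: |V_total| = 9.528 V, ∠V_total = 55.7°.

V_total = 9.528∠55.7° V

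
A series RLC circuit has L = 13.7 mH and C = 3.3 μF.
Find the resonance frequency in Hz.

Step 1 — Resonance condition Im(Z)=0 gives ω₀ = 1/√(LC).
Step 2 — ω₀ = 1/√(0.0137·3.3e-06) = 4703 rad/s.
Step 3 — f₀ = ω₀/(2π) = 748.5 Hz.

f₀ = 748.5 Hz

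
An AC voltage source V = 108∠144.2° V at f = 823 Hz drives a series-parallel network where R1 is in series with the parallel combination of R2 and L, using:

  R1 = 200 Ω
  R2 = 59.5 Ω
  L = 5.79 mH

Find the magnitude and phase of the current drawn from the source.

Step 1 — Angular frequency: ω = 2π·f = 2π·823 = 5171 rad/s.
Step 2 — Component impedances:
  R1: Z = R = 200 Ω
  R2: Z = R = 59.5 Ω
  L: Z = jωL = j·5171·0.00579 = 0 + j29.94 Ω
Step 3 — Parallel branch: R2 || L = 1/(1/R2 + 1/L) = 12.02 + j23.89 Ω.
Step 4 — Series with R1: Z_total = R1 + (R2 || L) = 212 + j23.89 Ω = 213.4∠6.4° Ω.
Step 5 — Source phasor: V = 108∠144.2° V = -87.59 + j63.18 V.
Step 6 — Ohm's law: I = V / Z_total = (-87.59 + j63.18) / (212 + j23.89) = -0.3748 + j0.3402 A.
Step 7 — Convert to polar: |I| = 0.5062 A, ∠I = 137.8°.

I = 0.5062∠137.8° A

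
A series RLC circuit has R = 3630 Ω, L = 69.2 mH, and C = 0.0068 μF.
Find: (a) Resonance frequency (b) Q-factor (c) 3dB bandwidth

Step 1 — Resonance: ω₀ = 1/√(LC) = 1/√(0.0692·6.8e-09) = 4.61e+04 rad/s.
Step 2 — f₀ = ω₀/(2π) = 7337 Hz.
Step 3 — Series Q: Q = ω₀L/R = 4.61e+04·0.0692/3630 = 0.8788.
Step 4 — Bandwidth: Δω = ω₀/Q = 5.246e+04 rad/s; BW = Δω/(2π) = 8349 Hz.

(a) f₀ = 7337 Hz  (b) Q = 0.8788  (c) BW = 8349 Hz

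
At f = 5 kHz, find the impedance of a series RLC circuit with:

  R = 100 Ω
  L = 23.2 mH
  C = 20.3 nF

Step 1 — Angular frequency: ω = 2π·f = 2π·5000 = 3.142e+04 rad/s.
Step 2 — Component impedances:
  R: Z = R = 100 Ω
  L: Z = jωL = j·3.142e+04·0.0232 = 0 + j728.8 Ω
  C: Z = 1/(jωC) = -j/(ω·C) = 0 - j1568 Ω
Step 3 — Series combination: Z_total = R + L + C = 100 - j839.2 Ω = 845.1∠-83.2° Ω.

Z = 100 - j839.2 Ω = 845.1∠-83.2° Ω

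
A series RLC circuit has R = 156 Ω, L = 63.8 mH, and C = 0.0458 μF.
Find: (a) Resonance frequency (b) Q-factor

Step 1 — Resonance condition Im(Z)=0 gives ω₀ = 1/√(LC).
Step 2 — ω₀ = 1/√(0.0638·4.58e-08) = 1.85e+04 rad/s.
Step 3 — f₀ = ω₀/(2π) = 2944 Hz.
Step 4 — Series Q: Q = ω₀L/R = 1.85e+04·0.0638/156 = 7.566.

(a) f₀ = 2944 Hz  (b) Q = 7.566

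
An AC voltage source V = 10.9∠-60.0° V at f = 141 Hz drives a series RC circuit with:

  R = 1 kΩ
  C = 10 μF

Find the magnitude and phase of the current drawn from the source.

Step 1 — Angular frequency: ω = 2π·f = 2π·141 = 885.9 rad/s.
Step 2 — Component impedances:
  R: Z = R = 1000 Ω
  C: Z = 1/(jωC) = -j/(ω·C) = 0 - j112.9 Ω
Step 3 — Series combination: Z_total = R + C = 1000 - j112.9 Ω = 1006∠-6.4° Ω.
Step 4 — Source phasor: V = 10.9∠-60.0° V = 5.45 - j9.44 V.
Step 5 — Ohm's law: I = V / Z_total = (5.45 - j9.44) / (1000 - j112.9) = 0.006434 - j0.008713 A.
Step 6 — Convert to polar: |I| = 0.01083 A, ∠I = -53.6°.

I = 0.01083∠-53.6° A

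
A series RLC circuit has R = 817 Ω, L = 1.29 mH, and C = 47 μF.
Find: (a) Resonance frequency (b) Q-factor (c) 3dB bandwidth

Step 1 — Resonance condition Im(Z)=0 gives ω₀ = 1/√(LC).
Step 2 — ω₀ = 1/√(0.00129·4.7e-05) = 4061 rad/s.
Step 3 — f₀ = ω₀/(2π) = 646.4 Hz.
Step 4 — Series Q: Q = ω₀L/R = 4061·0.00129/817 = 0.006412.
Step 5 — 3dB bandwidth: Δω = ω₀/Q = 6.333e+05 rad/s; BW = Δω/(2π) = 1.008e+05 Hz.

(a) f₀ = 646.4 Hz  (b) Q = 0.006412  (c) BW = 1.008e+05 Hz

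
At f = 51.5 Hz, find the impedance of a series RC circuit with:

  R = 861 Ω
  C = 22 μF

Step 1 — Angular frequency: ω = 2π·f = 2π·51.5 = 323.6 rad/s.
Step 2 — Component impedances:
  R: Z = R = 861 Ω
  C: Z = 1/(jωC) = -j/(ω·C) = 0 - j140.5 Ω
Step 3 — Series combination: Z_total = R + C = 861 - j140.5 Ω = 872.4∠-9.3° Ω.

Z = 861 - j140.5 Ω = 872.4∠-9.3° Ω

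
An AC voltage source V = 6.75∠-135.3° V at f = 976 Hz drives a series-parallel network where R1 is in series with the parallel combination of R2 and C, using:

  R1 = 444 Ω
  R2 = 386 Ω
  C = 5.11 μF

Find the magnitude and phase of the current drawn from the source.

Step 1 — Angular frequency: ω = 2π·f = 2π·976 = 6132 rad/s.
Step 2 — Component impedances:
  R1: Z = R = 444 Ω
  R2: Z = R = 386 Ω
  C: Z = 1/(jωC) = -j/(ω·C) = 0 - j31.91 Ω
Step 3 — Parallel branch: R2 || C = 1/(1/R2 + 1/C) = 2.62 - j31.7 Ω.
Step 4 — Series with R1: Z_total = R1 + (R2 || C) = 446.6 - j31.7 Ω = 447.7∠-4.1° Ω.
Step 5 — Source phasor: V = 6.75∠-135.3° V = -4.798 - j4.748 V.
Step 6 — Ohm's law: I = V / Z_total = (-4.798 - j4.748) / (446.6 - j31.7) = -0.009938 - j0.01134 A.
Step 7 — Convert to polar: |I| = 0.01508 A, ∠I = -131.2°.

I = 0.01508∠-131.2° A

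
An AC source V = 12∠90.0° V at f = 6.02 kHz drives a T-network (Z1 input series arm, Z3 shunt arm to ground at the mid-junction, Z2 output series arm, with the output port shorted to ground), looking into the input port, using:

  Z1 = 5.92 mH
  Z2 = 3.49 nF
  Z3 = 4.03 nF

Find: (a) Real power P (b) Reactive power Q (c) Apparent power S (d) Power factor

Step 1 — Angular frequency: ω = 2π·f = 2π·6020 = 3.782e+04 rad/s.
Step 2 — Component impedances:
  Z1: Z = jωL = j·3.782e+04·0.00592 = 0 + j223.9 Ω
  Z2: Z = 1/(jωC) = -j/(ω·C) = 0 - j7575 Ω
  Z3: Z = 1/(jωC) = -j/(ω·C) = 0 - j6560 Ω
Step 3 — With the output port shorted to ground, the output series arm Z2 runs from the junction to ground; the shunt arm Z3 also runs from the junction to ground. They appear in parallel: Z3 || Z2 = 0 - j3516 Ω.
Step 4 — Series with input arm Z1: Z_in = Z1 + (Z3 || Z2) = 0 - j3292 Ω = 3292∠-90.0° Ω.
Step 5 — Source phasor: V = 12∠90.0° V = 0 + j12 V.
Step 6 — Current: I = V / Z = -0.003646 A = 0.003646∠180.0° A.
Step 7 — Complex power: S = V·I* = 0 - j0.04375 VA.
Step 8 — Real power: P = Re(S) = 0 W.
Step 9 — Reactive power: Q = Im(S) = -0.04375 VAR.
Step 10 — Apparent power: |S| = 0.04375 VA.
Step 11 — Power factor: PF = P/|S| = 0 (leading).

(a) P = 0 W  (b) Q = -0.04375 VAR  (c) S = 0.04375 VA  (d) PF = 0 (leading)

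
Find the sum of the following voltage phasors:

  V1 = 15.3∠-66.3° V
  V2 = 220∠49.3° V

Step 1 — Convert each phasor to rectangular form:
  V1 = 15.3·(cos(-66.3°) + j·sin(-66.3°)) = 6.15 - j14.01 V
  V2 = 220·(cos(49.3°) + j·sin(49.3°)) = 143.5 + j166.8 V
Step 2 — Sum components: V_total = 149.6 + j152.8 V.
Step 3 — Convert to polar: |V_total| = 213.8 V, ∠V_total = 45.6°.

V_total = 213.8∠45.6° V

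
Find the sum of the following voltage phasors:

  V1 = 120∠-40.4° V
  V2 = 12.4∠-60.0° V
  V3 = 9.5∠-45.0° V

Step 1 — Convert each phasor to rectangular form:
  V1 = 120·(cos(-40.4°) + j·sin(-40.4°)) = 91.38 - j77.77 V
  V2 = 12.4·(cos(-60.0°) + j·sin(-60.0°)) = 6.2 - j10.74 V
  V3 = 9.5·(cos(-45.0°) + j·sin(-45.0°)) = 6.718 - j6.718 V
Step 2 — Sum components: V_total = 104.3 - j95.23 V.
Step 3 — Convert to polar: |V_total| = 141.2 V, ∠V_total = -42.4°.

V_total = 141.2∠-42.4° V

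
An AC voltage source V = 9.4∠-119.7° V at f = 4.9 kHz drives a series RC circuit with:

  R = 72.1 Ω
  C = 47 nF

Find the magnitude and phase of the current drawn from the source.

Step 1 — Angular frequency: ω = 2π·f = 2π·4900 = 3.079e+04 rad/s.
Step 2 — Component impedances:
  R: Z = R = 72.1 Ω
  C: Z = 1/(jωC) = -j/(ω·C) = 0 - j691.1 Ω
Step 3 — Series combination: Z_total = R + C = 72.1 - j691.1 Ω = 694.8∠-84.0° Ω.
Step 4 — Source phasor: V = 9.4∠-119.7° V = -4.657 - j8.165 V.
Step 5 — Ohm's law: I = V / Z_total = (-4.657 - j8.165) / (72.1 - j691.1) = 0.01099 - j0.007886 A.
Step 6 — Convert to polar: |I| = 0.01353 A, ∠I = -35.7°.

I = 0.01353∠-35.7° A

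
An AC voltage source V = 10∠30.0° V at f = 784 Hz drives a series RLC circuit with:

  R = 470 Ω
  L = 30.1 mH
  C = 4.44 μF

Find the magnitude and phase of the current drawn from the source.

Step 1 — Angular frequency: ω = 2π·f = 2π·784 = 4926 rad/s.
Step 2 — Component impedances:
  R: Z = R = 470 Ω
  L: Z = jωL = j·4926·0.0301 = 0 + j148.3 Ω
  C: Z = 1/(jωC) = -j/(ω·C) = 0 - j45.72 Ω
Step 3 — Series combination: Z_total = R + L + C = 470 + j102.6 Ω = 481.1∠12.3° Ω.
Step 4 — Source phasor: V = 10∠30.0° V = 8.66 + j5 V.
Step 5 — Ohm's law: I = V / Z_total = (8.66 + j5) / (470 + j102.6) = 0.0198 + j0.006317 A.
Step 6 — Convert to polar: |I| = 0.02079 A, ∠I = 17.7°.

I = 0.02079∠17.7° A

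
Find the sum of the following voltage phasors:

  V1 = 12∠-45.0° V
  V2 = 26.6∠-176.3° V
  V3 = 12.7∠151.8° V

Step 1 — Convert each phasor to rectangular form:
  V1 = 12·(cos(-45.0°) + j·sin(-45.0°)) = 8.485 - j8.485 V
  V2 = 26.6·(cos(-176.3°) + j·sin(-176.3°)) = -26.54 - j1.717 V
  V3 = 12.7·(cos(151.8°) + j·sin(151.8°)) = -11.19 + j6.001 V
Step 2 — Sum components: V_total = -29.25 - j4.2 V.
Step 3 — Convert to polar: |V_total| = 29.55 V, ∠V_total = -171.8°.

V_total = 29.55∠-171.8° V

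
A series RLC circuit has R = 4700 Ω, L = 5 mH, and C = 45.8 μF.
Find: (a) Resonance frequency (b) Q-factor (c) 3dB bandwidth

Step 1 — Resonance condition Im(Z)=0 gives ω₀ = 1/√(LC).
Step 2 — ω₀ = 1/√(0.005·4.58e-05) = 2090 rad/s.
Step 3 — f₀ = ω₀/(2π) = 332.6 Hz.
Step 4 — Series Q: Q = ω₀L/R = 2090·0.005/4700 = 0.002223.
Step 5 — 3dB bandwidth: Δω = ω₀/Q = 9.4e+05 rad/s; BW = Δω/(2π) = 1.496e+05 Hz.

(a) f₀ = 332.6 Hz  (b) Q = 0.002223  (c) BW = 1.496e+05 Hz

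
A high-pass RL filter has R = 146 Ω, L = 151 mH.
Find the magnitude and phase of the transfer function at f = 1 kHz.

Step 1 — Angular frequency: ω = 2π·1000 = 6283 rad/s.
Step 2 — Transfer function: H(jω) = jωL/(R + jωL).
Step 3 — Numerator jωL = j·948.8; denominator R + jωL = 146 + j948.8.
Step 4 — H = 0.9769 + j0.1503.
Step 5 — Magnitude: |H| = 0.9884 (-0.1 dB); phase: φ = 8.7°.

|H| = 0.9884 (-0.1 dB), φ = 8.7°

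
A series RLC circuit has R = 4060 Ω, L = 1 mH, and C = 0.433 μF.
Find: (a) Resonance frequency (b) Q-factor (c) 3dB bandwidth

Step 1 — Resonance: ω₀ = 1/√(LC) = 1/√(0.001·4.33e-07) = 4.806e+04 rad/s.
Step 2 — f₀ = ω₀/(2π) = 7648 Hz.
Step 3 — Series Q: Q = ω₀L/R = 4.806e+04·0.001/4060 = 0.01184.
Step 4 — Bandwidth: Δω = ω₀/Q = 4.06e+06 rad/s; BW = Δω/(2π) = 6.462e+05 Hz.

(a) f₀ = 7648 Hz  (b) Q = 0.01184  (c) BW = 6.462e+05 Hz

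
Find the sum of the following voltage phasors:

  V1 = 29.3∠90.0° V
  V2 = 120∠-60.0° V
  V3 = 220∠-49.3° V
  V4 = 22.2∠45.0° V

Step 1 — Convert each phasor to rectangular form:
  V1 = 29.3·(cos(90.0°) + j·sin(90.0°)) = 0 + j29.3 V
  V2 = 120·(cos(-60.0°) + j·sin(-60.0°)) = 60 - j103.9 V
  V3 = 220·(cos(-49.3°) + j·sin(-49.3°)) = 143.5 - j166.8 V
  V4 = 22.2·(cos(45.0°) + j·sin(45.0°)) = 15.7 + j15.7 V
Step 2 — Sum components: V_total = 219.2 - j225.7 V.
Step 3 — Convert to polar: |V_total| = 314.6 V, ∠V_total = -45.8°.

V_total = 314.6∠-45.8° V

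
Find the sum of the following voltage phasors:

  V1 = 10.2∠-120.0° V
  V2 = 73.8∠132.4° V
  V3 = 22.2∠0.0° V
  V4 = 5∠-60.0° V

Step 1 — Convert each phasor to rectangular form:
  V1 = 10.2·(cos(-120.0°) + j·sin(-120.0°)) = -5.1 - j8.833 V
  V2 = 73.8·(cos(132.4°) + j·sin(132.4°)) = -49.76 + j54.5 V
  V3 = 22.2·(cos(0.0°) + j·sin(0.0°)) = 22.2 V
  V4 = 5·(cos(-60.0°) + j·sin(-60.0°)) = 2.5 - j4.33 V
Step 2 — Sum components: V_total = -30.16 + j41.33 V.
Step 3 — Convert to polar: |V_total| = 51.17 V, ∠V_total = 126.1°.

V_total = 51.17∠126.1° V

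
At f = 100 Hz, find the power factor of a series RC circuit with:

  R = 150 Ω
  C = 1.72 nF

Step 1 — Angular frequency: ω = 2π·f = 2π·100 = 628.3 rad/s.
Step 2 — Component impedances:
  R: Z = R = 150 Ω
  C: Z = 1/(jωC) = -j/(ω·C) = 0 - j9.253e+05 Ω
Step 3 — Series combination: Z_total = R + C = 150 - j9.253e+05 Ω = 9.253e+05∠-90.0° Ω.
Step 4 — Power factor: PF = cos(φ) = Re(Z)/|Z| = 150/9.253e+05 = 0.0001621.
Step 5 — Type: Im(Z) = -9.253e+05 ⇒ leading (phase φ = -90.0°).

PF = 0.0001621 (leading, φ = -90.0°)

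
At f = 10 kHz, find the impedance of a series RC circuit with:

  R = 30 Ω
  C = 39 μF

Step 1 — Angular frequency: ω = 2π·f = 2π·1e+04 = 6.283e+04 rad/s.
Step 2 — Component impedances:
  R: Z = R = 30 Ω
  C: Z = 1/(jωC) = -j/(ω·C) = 0 - j0.4081 Ω
Step 3 — Series combination: Z_total = R + C = 30 - j0.4081 Ω = 30∠-0.8° Ω.

Z = 30 - j0.4081 Ω = 30∠-0.8° Ω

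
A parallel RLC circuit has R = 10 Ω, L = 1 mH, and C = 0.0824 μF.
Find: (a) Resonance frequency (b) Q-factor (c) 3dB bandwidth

Step 1 — Resonance: ω₀ = 1/√(LC) = 1/√(0.001·8.24e-08) = 1.102e+05 rad/s.
Step 2 — f₀ = ω₀/(2π) = 1.753e+04 Hz.
Step 3 — Parallel Q: Q = R/(ω₀L) = 10/(1.102e+05·0.001) = 0.09077.
Step 4 — Bandwidth: Δω = ω₀/Q = 1.214e+06 rad/s; BW = Δω/(2π) = 1.931e+05 Hz.

(a) f₀ = 1.753e+04 Hz  (b) Q = 0.09077  (c) BW = 1.931e+05 Hz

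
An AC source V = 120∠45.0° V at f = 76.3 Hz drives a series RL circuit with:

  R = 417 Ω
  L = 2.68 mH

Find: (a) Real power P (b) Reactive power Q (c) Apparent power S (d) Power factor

Step 1 — Angular frequency: ω = 2π·f = 2π·76.3 = 479.4 rad/s.
Step 2 — Component impedances:
  R: Z = R = 417 Ω
  L: Z = jωL = j·479.4·0.00268 = 0 + j1.285 Ω
Step 3 — Series combination: Z_total = R + L = 417 + j1.285 Ω = 417∠0.2° Ω.
Step 4 — Source phasor: V = 120∠45.0° V = 84.85 + j84.85 V.
Step 5 — Current: I = V / Z = 0.2041 + j0.2029 A = 0.2878∠44.8° A.
Step 6 — Complex power: S = V·I* = 34.53 + j0.1064 VA.
Step 7 — Real power: P = Re(S) = 34.53 W.
Step 8 — Reactive power: Q = Im(S) = 0.1064 VAR.
Step 9 — Apparent power: |S| = 34.53 VA.
Step 10 — Power factor: PF = P/|S| = 1 (lagging).

(a) P = 34.53 W  (b) Q = 0.1064 VAR  (c) S = 34.53 VA  (d) PF = 1 (lagging)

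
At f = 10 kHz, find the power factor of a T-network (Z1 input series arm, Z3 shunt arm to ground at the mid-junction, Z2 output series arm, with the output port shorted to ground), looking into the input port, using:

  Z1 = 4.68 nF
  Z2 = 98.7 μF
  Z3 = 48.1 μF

Step 1 — Angular frequency: ω = 2π·f = 2π·1e+04 = 6.283e+04 rad/s.
Step 2 — Component impedances:
  Z1: Z = 1/(jωC) = -j/(ω·C) = 0 - j3401 Ω
  Z2: Z = 1/(jωC) = -j/(ω·C) = 0 - j0.1613 Ω
  Z3: Z = 1/(jωC) = -j/(ω·C) = 0 - j0.3309 Ω
Step 3 — With the output port shorted to ground, the output series arm Z2 runs from the junction to ground; the shunt arm Z3 also runs from the junction to ground. They appear in parallel: Z3 || Z2 = 0 - j0.1084 Ω.
Step 4 — Series with input arm Z1: Z_in = Z1 + (Z3 || Z2) = 0 - j3401 Ω = 3401∠-90.0° Ω.
Step 5 — Power factor: PF = cos(φ) = Re(Z)/|Z| = 0/3401 = 0.
Step 6 — Type: Im(Z) = -3401 ⇒ leading (phase φ = -90.0°).

PF = 0 (leading, φ = -90.0°)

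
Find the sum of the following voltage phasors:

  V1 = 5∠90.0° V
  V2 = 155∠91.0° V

Step 1 — Convert each phasor to rectangular form:
  V1 = 5·(cos(90.0°) + j·sin(90.0°)) = 0 + j5 V
  V2 = 155·(cos(91.0°) + j·sin(91.0°)) = -2.705 + j155 V
Step 2 — Sum components: V_total = -2.705 + j160 V.
Step 3 — Convert to polar: |V_total| = 160 V, ∠V_total = 91.0°.

V_total = 160∠91.0° V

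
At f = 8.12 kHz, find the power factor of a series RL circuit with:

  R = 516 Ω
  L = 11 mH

Step 1 — Angular frequency: ω = 2π·f = 2π·8120 = 5.102e+04 rad/s.
Step 2 — Component impedances:
  R: Z = R = 516 Ω
  L: Z = jωL = j·5.102e+04·0.011 = 0 + j561.2 Ω
Step 3 — Series combination: Z_total = R + L = 516 + j561.2 Ω = 762.4∠47.4° Ω.
Step 4 — Power factor: PF = cos(φ) = Re(Z)/|Z| = 516/762.4 = 0.6768.
Step 5 — Type: Im(Z) = 561.2 ⇒ lagging (phase φ = 47.4°).

PF = 0.6768 (lagging, φ = 47.4°)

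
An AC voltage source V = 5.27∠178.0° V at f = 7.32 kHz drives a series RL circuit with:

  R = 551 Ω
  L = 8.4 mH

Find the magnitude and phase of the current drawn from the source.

Step 1 — Angular frequency: ω = 2π·f = 2π·7320 = 4.599e+04 rad/s.
Step 2 — Component impedances:
  R: Z = R = 551 Ω
  L: Z = jωL = j·4.599e+04·0.0084 = 0 + j386.3 Ω
Step 3 — Series combination: Z_total = R + L = 551 + j386.3 Ω = 672.9∠35.0° Ω.
Step 4 — Source phasor: V = 5.27∠178.0° V = -5.267 + j0.1839 V.
Step 5 — Ohm's law: I = V / Z_total = (-5.267 + j0.1839) / (551 + j386.3) = -0.006251 + j0.004717 A.
Step 6 — Convert to polar: |I| = 0.007831 A, ∠I = 143.0°.

I = 0.007831∠143.0° A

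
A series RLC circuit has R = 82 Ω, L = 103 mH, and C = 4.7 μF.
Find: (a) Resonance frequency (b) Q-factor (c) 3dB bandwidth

Step 1 — Resonance: ω₀ = 1/√(LC) = 1/√(0.103·4.7e-06) = 1437 rad/s.
Step 2 — f₀ = ω₀/(2π) = 228.7 Hz.
Step 3 — Series Q: Q = ω₀L/R = 1437·0.103/82 = 1.805.
Step 4 — Bandwidth: Δω = ω₀/Q = 796.1 rad/s; BW = Δω/(2π) = 126.7 Hz.

(a) f₀ = 228.7 Hz  (b) Q = 1.805  (c) BW = 126.7 Hz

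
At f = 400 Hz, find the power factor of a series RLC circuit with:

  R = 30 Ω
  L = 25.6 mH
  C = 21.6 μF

Step 1 — Angular frequency: ω = 2π·f = 2π·400 = 2513 rad/s.
Step 2 — Component impedances:
  R: Z = R = 30 Ω
  L: Z = jωL = j·2513·0.0256 = 0 + j64.34 Ω
  C: Z = 1/(jωC) = -j/(ω·C) = 0 - j18.42 Ω
Step 3 — Series combination: Z_total = R + L + C = 30 + j45.92 Ω = 54.85∠56.8° Ω.
Step 4 — Power factor: PF = cos(φ) = Re(Z)/|Z| = 30/54.85 = 0.5469.
Step 5 — Type: Im(Z) = 45.92 ⇒ lagging (phase φ = 56.8°).

PF = 0.5469 (lagging, φ = 56.8°)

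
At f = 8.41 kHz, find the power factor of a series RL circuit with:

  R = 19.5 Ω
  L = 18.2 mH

Step 1 — Angular frequency: ω = 2π·f = 2π·8410 = 5.284e+04 rad/s.
Step 2 — Component impedances:
  R: Z = R = 19.5 Ω
  L: Z = jωL = j·5.284e+04·0.0182 = 0 + j961.7 Ω
Step 3 — Series combination: Z_total = R + L = 19.5 + j961.7 Ω = 961.9∠88.8° Ω.
Step 4 — Power factor: PF = cos(φ) = Re(Z)/|Z| = 19.5/961.9 = 0.02027.
Step 5 — Type: Im(Z) = 961.7 ⇒ lagging (phase φ = 88.8°).

PF = 0.02027 (lagging, φ = 88.8°)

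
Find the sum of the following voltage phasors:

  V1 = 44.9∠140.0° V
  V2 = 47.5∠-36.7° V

Step 1 — Convert each phasor to rectangular form:
  V1 = 44.9·(cos(140.0°) + j·sin(140.0°)) = -34.4 + j28.86 V
  V2 = 47.5·(cos(-36.7°) + j·sin(-36.7°)) = 38.08 - j28.39 V
Step 2 — Sum components: V_total = 3.689 + j0.474 V.
Step 3 — Convert to polar: |V_total| = 3.719 V, ∠V_total = 7.3°.

V_total = 3.719∠7.3° V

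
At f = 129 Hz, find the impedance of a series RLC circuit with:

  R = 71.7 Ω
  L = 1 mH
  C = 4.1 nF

Step 1 — Angular frequency: ω = 2π·f = 2π·129 = 810.5 rad/s.
Step 2 — Component impedances:
  R: Z = R = 71.7 Ω
  L: Z = jωL = j·810.5·0.001 = 0 + j0.8105 Ω
  C: Z = 1/(jωC) = -j/(ω·C) = 0 - j3.009e+05 Ω
Step 3 — Series combination: Z_total = R + L + C = 71.7 - j3.009e+05 Ω = 3.009e+05∠-90.0° Ω.

Z = 71.7 - j3.009e+05 Ω = 3.009e+05∠-90.0° Ω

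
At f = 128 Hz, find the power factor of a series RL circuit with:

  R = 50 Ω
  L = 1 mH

Step 1 — Angular frequency: ω = 2π·f = 2π·128 = 804.2 rad/s.
Step 2 — Component impedances:
  R: Z = R = 50 Ω
  L: Z = jωL = j·804.2·0.001 = 0 + j0.8042 Ω
Step 3 — Series combination: Z_total = R + L = 50 + j0.8042 Ω = 50.01∠0.9° Ω.
Step 4 — Power factor: PF = cos(φ) = Re(Z)/|Z| = 50/50.006 = 0.9999.
Step 5 — Type: Im(Z) = 0.8042 ⇒ lagging (phase φ = 0.9°).

PF = 0.9999 (lagging, φ = 0.9°)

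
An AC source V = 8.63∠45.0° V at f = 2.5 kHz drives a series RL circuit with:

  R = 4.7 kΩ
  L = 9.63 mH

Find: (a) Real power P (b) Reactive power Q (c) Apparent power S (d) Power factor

Step 1 — Angular frequency: ω = 2π·f = 2π·2500 = 1.571e+04 rad/s.
Step 2 — Component impedances:
  R: Z = R = 4700 Ω
  L: Z = jωL = j·1.571e+04·0.00963 = 0 + j151.3 Ω
Step 3 — Series combination: Z_total = R + L = 4700 + j151.3 Ω = 4702∠1.8° Ω.
Step 4 — Source phasor: V = 8.63∠45.0° V = 6.102 + j6.102 V.
Step 5 — Current: I = V / Z = 0.001339 + j0.001255 A = 0.001835∠43.2° A.
Step 6 — Complex power: S = V·I* = 0.01583 + j0.0005095 VA.
Step 7 — Real power: P = Re(S) = 0.01583 W.
Step 8 — Reactive power: Q = Im(S) = 0.0005095 VAR.
Step 9 — Apparent power: |S| = 0.01584 VA.
Step 10 — Power factor: PF = P/|S| = 0.9995 (lagging).

(a) P = 0.01583 W  (b) Q = 0.0005095 VAR  (c) S = 0.01584 VA  (d) PF = 0.9995 (lagging)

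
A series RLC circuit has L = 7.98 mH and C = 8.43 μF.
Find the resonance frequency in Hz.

Step 1 — Resonance condition Im(Z)=0 gives ω₀ = 1/√(LC).
Step 2 — ω₀ = 1/√(0.00798·8.43e-06) = 3856 rad/s.
Step 3 — f₀ = ω₀/(2π) = 613.6 Hz.

f₀ = 613.6 Hz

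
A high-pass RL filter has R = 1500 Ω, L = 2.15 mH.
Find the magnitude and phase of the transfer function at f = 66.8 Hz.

Step 1 — Angular frequency: ω = 2π·66.8 = 419.7 rad/s.
Step 2 — Transfer function: H(jω) = jωL/(R + jωL).
Step 3 — Numerator jωL = j·0.9024; denominator R + jωL = 1500 + j0.9024.
Step 4 — H = 3.619e-07 + j0.0006016.
Step 5 — Magnitude: |H| = 0.0006016 (-64.4 dB); phase: φ = 90.0°.

|H| = 0.0006016 (-64.4 dB), φ = 90.0°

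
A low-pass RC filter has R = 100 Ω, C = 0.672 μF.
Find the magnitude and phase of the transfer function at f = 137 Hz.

Step 1 — Angular frequency: ω = 2π·137 = 860.8 rad/s.
Step 2 — Transfer function: H(jω) = 1/(1 + jωRC).
Step 3 — Denominator: 1 + jωRC = 1 + j·860.8·100·6.72e-07 = 1 + j0.05785.
Step 4 — H = 0.9967 - j0.05765.
Step 5 — Magnitude: |H| = 0.9983 (-0.0 dB); phase: φ = -3.3°.

|H| = 0.9983 (-0.0 dB), φ = -3.3°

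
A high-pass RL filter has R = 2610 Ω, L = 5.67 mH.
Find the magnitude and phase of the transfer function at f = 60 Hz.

Step 1 — Angular frequency: ω = 2π·60 = 377 rad/s.
Step 2 — Transfer function: H(jω) = jωL/(R + jωL).
Step 3 — Numerator jωL = j·2.138; denominator R + jωL = 2610 + j2.138.
Step 4 — H = 6.707e-07 + j0.000819.
Step 5 — Magnitude: |H| = 0.000819 (-61.7 dB); phase: φ = 90.0°.

|H| = 0.000819 (-61.7 dB), φ = 90.0°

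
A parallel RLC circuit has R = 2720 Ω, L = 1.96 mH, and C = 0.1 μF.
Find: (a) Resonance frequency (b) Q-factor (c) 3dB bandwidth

Step 1 — Resonance: ω₀ = 1/√(LC) = 1/√(0.00196·1e-07) = 7.143e+04 rad/s.
Step 2 — f₀ = ω₀/(2π) = 1.137e+04 Hz.
Step 3 — Parallel Q: Q = R/(ω₀L) = 2720/(7.143e+04·0.00196) = 19.43.
Step 4 — Bandwidth: Δω = ω₀/Q = 3676 rad/s; BW = Δω/(2π) = 585.1 Hz.

(a) f₀ = 1.137e+04 Hz  (b) Q = 19.43  (c) BW = 585.1 Hz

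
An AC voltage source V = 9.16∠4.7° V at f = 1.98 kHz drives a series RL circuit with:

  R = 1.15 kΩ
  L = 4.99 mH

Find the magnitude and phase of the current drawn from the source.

Step 1 — Angular frequency: ω = 2π·f = 2π·1980 = 1.244e+04 rad/s.
Step 2 — Component impedances:
  R: Z = R = 1150 Ω
  L: Z = jωL = j·1.244e+04·0.00499 = 0 + j62.08 Ω
Step 3 — Series combination: Z_total = R + L = 1150 + j62.08 Ω = 1152∠3.1° Ω.
Step 4 — Source phasor: V = 9.16∠4.7° V = 9.129 + j0.7506 V.
Step 5 — Ohm's law: I = V / Z_total = (9.129 + j0.7506) / (1150 + j62.08) = 0.00795 + j0.0002235 A.
Step 6 — Convert to polar: |I| = 0.007954 A, ∠I = 1.6°.

I = 0.007954∠1.6° A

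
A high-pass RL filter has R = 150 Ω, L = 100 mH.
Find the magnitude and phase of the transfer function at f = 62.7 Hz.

Step 1 — Angular frequency: ω = 2π·62.7 = 394 rad/s.
Step 2 — Transfer function: H(jω) = jωL/(R + jωL).
Step 3 — Numerator jωL = j·39.4; denominator R + jωL = 150 + j39.4.
Step 4 — H = 0.06453 + j0.2457.
Step 5 — Magnitude: |H| = 0.254 (-11.9 dB); phase: φ = 75.3°.

|H| = 0.254 (-11.9 dB), φ = 75.3°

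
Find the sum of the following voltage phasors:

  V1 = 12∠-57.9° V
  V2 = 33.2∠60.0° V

Step 1 — Convert each phasor to rectangular form:
  V1 = 12·(cos(-57.9°) + j·sin(-57.9°)) = 6.377 - j10.17 V
  V2 = 33.2·(cos(60.0°) + j·sin(60.0°)) = 16.6 + j28.75 V
Step 2 — Sum components: V_total = 22.98 + j18.59 V.
Step 3 — Convert to polar: |V_total| = 29.55 V, ∠V_total = 39.0°.

V_total = 29.55∠39.0° V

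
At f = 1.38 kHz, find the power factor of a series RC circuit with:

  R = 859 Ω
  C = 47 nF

Step 1 — Angular frequency: ω = 2π·f = 2π·1380 = 8671 rad/s.
Step 2 — Component impedances:
  R: Z = R = 859 Ω
  C: Z = 1/(jωC) = -j/(ω·C) = 0 - j2454 Ω
Step 3 — Series combination: Z_total = R + C = 859 - j2454 Ω = 2600∠-70.7° Ω.
Step 4 — Power factor: PF = cos(φ) = Re(Z)/|Z| = 859/2600 = 0.3304.
Step 5 — Type: Im(Z) = -2454 ⇒ leading (phase φ = -70.7°).

PF = 0.3304 (leading, φ = -70.7°)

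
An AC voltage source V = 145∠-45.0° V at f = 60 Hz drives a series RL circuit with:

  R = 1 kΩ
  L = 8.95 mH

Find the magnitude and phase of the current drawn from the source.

Step 1 — Angular frequency: ω = 2π·f = 2π·60 = 377 rad/s.
Step 2 — Component impedances:
  R: Z = R = 1000 Ω
  L: Z = jωL = j·377·0.00895 = 0 + j3.374 Ω
Step 3 — Series combination: Z_total = R + L = 1000 + j3.374 Ω = 1000∠0.2° Ω.
Step 4 — Source phasor: V = 145∠-45.0° V = 102.5 - j102.5 V.
Step 5 — Ohm's law: I = V / Z_total = (102.5 - j102.5) / (1000 + j3.374) = 0.1022 - j0.1029 A.
Step 6 — Convert to polar: |I| = 0.145 A, ∠I = -45.2°.

I = 0.145∠-45.2° A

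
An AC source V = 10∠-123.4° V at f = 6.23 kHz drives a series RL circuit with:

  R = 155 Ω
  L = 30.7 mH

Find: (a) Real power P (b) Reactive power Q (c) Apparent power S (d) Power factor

Step 1 — Angular frequency: ω = 2π·f = 2π·6230 = 3.914e+04 rad/s.
Step 2 — Component impedances:
  R: Z = R = 155 Ω
  L: Z = jωL = j·3.914e+04·0.0307 = 0 + j1202 Ω
Step 3 — Series combination: Z_total = R + L = 155 + j1202 Ω = 1212∠82.7° Ω.
Step 4 — Source phasor: V = 10∠-123.4° V = -5.505 - j8.348 V.
Step 5 — Current: I = V / Z = -0.007415 + j0.003624 A = 0.008253∠153.9° A.
Step 6 — Complex power: S = V·I* = 0.01056 + j0.08185 VA.
Step 7 — Real power: P = Re(S) = 0.01056 W.
Step 8 — Reactive power: Q = Im(S) = 0.08185 VAR.
Step 9 — Apparent power: |S| = 0.08253 VA.
Step 10 — Power factor: PF = P/|S| = 0.1279 (lagging).

(a) P = 0.01056 W  (b) Q = 0.08185 VAR  (c) S = 0.08253 VA  (d) PF = 0.1279 (lagging)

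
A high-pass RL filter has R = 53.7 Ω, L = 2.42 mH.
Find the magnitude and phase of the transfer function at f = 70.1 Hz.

Step 1 — Angular frequency: ω = 2π·70.1 = 440.5 rad/s.
Step 2 — Transfer function: H(jω) = jωL/(R + jωL).
Step 3 — Numerator jωL = j·1.066; denominator R + jωL = 53.7 + j1.066.
Step 4 — H = 0.0003938 + j0.01984.
Step 5 — Magnitude: |H| = 0.01985 (-34.0 dB); phase: φ = 88.9°.

|H| = 0.01985 (-34.0 dB), φ = 88.9°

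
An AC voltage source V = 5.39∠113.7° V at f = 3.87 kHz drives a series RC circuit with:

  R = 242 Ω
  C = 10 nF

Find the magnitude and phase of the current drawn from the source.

Step 1 — Angular frequency: ω = 2π·f = 2π·3870 = 2.432e+04 rad/s.
Step 2 — Component impedances:
  R: Z = R = 242 Ω
  C: Z = 1/(jωC) = -j/(ω·C) = 0 - j4113 Ω
Step 3 — Series combination: Z_total = R + C = 242 - j4113 Ω = 4120∠-86.6° Ω.
Step 4 — Source phasor: V = 5.39∠113.7° V = -2.166 + j4.935 V.
Step 5 — Ohm's law: I = V / Z_total = (-2.166 + j4.935) / (242 - j4113) = -0.001227 - j0.0004546 A.
Step 6 — Convert to polar: |I| = 0.001308 A, ∠I = -159.7°.

I = 0.001308∠-159.7° A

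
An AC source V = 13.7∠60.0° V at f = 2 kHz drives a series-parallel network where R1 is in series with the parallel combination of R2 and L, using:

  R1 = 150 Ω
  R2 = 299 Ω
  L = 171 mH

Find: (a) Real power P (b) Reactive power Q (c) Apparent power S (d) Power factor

Step 1 — Angular frequency: ω = 2π·f = 2π·2000 = 1.257e+04 rad/s.
Step 2 — Component impedances:
  R1: Z = R = 150 Ω
  R2: Z = R = 299 Ω
  L: Z = jωL = j·1.257e+04·0.171 = 0 + j2149 Ω
Step 3 — Parallel branch: R2 || L = 1/(1/R2 + 1/L) = 293.3 + j40.81 Ω.
Step 4 — Series with R1: Z_total = R1 + (R2 || L) = 443.3 + j40.81 Ω = 445.2∠5.3° Ω.
Step 5 — Source phasor: V = 13.7∠60.0° V = 6.85 + j11.86 V.
Step 6 — Current: I = V / Z = 0.01776 + j0.02513 A = 0.03077∠54.7° A.
Step 7 — Complex power: S = V·I* = 0.4198 + j0.03865 VA.
Step 8 — Real power: P = Re(S) = 0.4198 W.
Step 9 — Reactive power: Q = Im(S) = 0.03865 VAR.
Step 10 — Apparent power: |S| = 0.4216 VA.
Step 11 — Power factor: PF = P/|S| = 0.9958 (lagging).

(a) P = 0.4198 W  (b) Q = 0.03865 VAR  (c) S = 0.4216 VA  (d) PF = 0.9958 (lagging)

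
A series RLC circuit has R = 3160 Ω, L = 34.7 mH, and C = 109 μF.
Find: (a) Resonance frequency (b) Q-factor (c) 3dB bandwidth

Step 1 — Resonance: ω₀ = 1/√(LC) = 1/√(0.0347·0.000109) = 514.2 rad/s.
Step 2 — f₀ = ω₀/(2π) = 81.84 Hz.
Step 3 — Series Q: Q = ω₀L/R = 514.2·0.0347/3160 = 0.005646.
Step 4 — Bandwidth: Δω = ω₀/Q = 9.107e+04 rad/s; BW = Δω/(2π) = 1.449e+04 Hz.

(a) f₀ = 81.84 Hz  (b) Q = 0.005646  (c) BW = 1.449e+04 Hz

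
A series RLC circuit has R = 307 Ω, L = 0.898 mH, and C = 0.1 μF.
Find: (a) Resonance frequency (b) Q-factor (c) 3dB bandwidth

Step 1 — Resonance: ω₀ = 1/√(LC) = 1/√(0.000898·1e-07) = 1.055e+05 rad/s.
Step 2 — f₀ = ω₀/(2π) = 1.68e+04 Hz.
Step 3 — Series Q: Q = ω₀L/R = 1.055e+05·0.000898/307 = 0.3087.
Step 4 — Bandwidth: Δω = ω₀/Q = 3.419e+05 rad/s; BW = Δω/(2π) = 5.441e+04 Hz.

(a) f₀ = 1.68e+04 Hz  (b) Q = 0.3087  (c) BW = 5.441e+04 Hz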